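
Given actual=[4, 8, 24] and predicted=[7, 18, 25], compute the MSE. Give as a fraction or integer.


MSE = (1/3) * ((4-7)^2=9 + (8-18)^2=100 + (24-25)^2=1). Sum = 110. MSE = 110/3.

110/3


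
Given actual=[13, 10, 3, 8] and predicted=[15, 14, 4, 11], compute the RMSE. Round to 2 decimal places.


MSE = 7.5000. RMSE = sqrt(7.5000) = 2.74.

2.74


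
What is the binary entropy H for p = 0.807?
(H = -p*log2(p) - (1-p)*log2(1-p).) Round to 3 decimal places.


H = -0.807*log2(0.807) - 0.193*log2(0.193) = 0.708.

0.708


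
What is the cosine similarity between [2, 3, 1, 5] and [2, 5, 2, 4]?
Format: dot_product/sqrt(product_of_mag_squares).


dot = 41. |a|^2 = 39, |b|^2 = 49. cos = 41/sqrt(1911).

41/sqrt(1911)


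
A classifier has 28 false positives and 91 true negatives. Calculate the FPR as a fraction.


FPR = FP / (FP + TN) = 28 / 119 = 4/17.

4/17


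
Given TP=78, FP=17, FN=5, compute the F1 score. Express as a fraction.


Precision = 78/95 = 78/95. Recall = 78/83 = 78/83. F1 = 2*P*R/(P+R) = 78/89.

78/89


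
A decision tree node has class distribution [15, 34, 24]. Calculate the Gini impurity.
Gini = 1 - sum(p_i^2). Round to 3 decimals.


Total = 73. Proportions: 15/73, 34/73, 24/73. sum(p_i^2) = 0.3672. Gini = 1 - 0.3672 = 0.6328, which rounds to 0.633.

0.633


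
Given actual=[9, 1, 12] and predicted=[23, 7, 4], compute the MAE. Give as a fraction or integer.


MAE = (1/3) * (|9-23|=14 + |1-7|=6 + |12-4|=8). Sum = 28. MAE = 28/3.

28/3


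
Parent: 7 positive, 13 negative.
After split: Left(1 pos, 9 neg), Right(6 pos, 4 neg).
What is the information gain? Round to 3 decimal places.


H(parent) = 0.9341. H(left) = 0.4690, H(right) = 0.9710. Weighted = (10/20)*0.4690 + (10/20)*0.9710 = 0.7200. IG = 0.9341 - 0.7200 = 0.2141, which rounds to 0.214.

0.214


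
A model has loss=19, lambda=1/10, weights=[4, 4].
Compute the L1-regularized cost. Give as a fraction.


L1 norm = sum(|w|) = 8. J = 19 + 1/10 * 8 = 99/5.

99/5


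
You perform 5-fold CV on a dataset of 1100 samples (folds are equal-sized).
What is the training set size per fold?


Each validation fold has 1100/5 = 220 samples. Training set = 1100 - 220 = 880.

880


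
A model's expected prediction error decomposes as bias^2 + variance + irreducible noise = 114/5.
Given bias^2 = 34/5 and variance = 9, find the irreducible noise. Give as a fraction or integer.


Total error = bias^2 + variance + irreducible noise. So irreducible noise = 114/5 - 34/5 - 9 = 7.

7


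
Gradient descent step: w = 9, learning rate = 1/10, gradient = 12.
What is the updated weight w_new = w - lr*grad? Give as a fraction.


w_new = 9 - 1/10 * 12 = 9 - 6/5 = 39/5.

39/5


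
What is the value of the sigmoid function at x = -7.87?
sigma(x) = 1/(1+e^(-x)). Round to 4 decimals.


sigma(-7.87) = 1/(1+e^(7.87)) = 1/(1+2617.565588) = 1/2618.565588 = 0.0004.

0.0004


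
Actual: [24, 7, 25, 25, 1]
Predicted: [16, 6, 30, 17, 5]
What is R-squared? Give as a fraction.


Mean(y) = 82/5. SS_res = 170. SS_tot = 2656/5. R^2 = 1 - 170/(2656/5) = 903/1328.

903/1328


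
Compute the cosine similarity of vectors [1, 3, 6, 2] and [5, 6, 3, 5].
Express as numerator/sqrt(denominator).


dot = 51. |a|^2 = 50, |b|^2 = 95. cos = 51/sqrt(4750).

51/sqrt(4750)


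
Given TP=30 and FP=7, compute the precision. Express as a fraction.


Precision = TP / (TP + FP) = 30 / 37 = 30/37.

30/37


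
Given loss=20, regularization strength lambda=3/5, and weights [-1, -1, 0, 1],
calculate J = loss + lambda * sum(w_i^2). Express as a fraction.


L2 sq norm = sum(w^2) = 3. J = 20 + 3/5 * 3 = 109/5.

109/5


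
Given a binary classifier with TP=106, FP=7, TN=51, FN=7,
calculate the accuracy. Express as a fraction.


Accuracy = (TP + TN) / (TP + TN + FP + FN) = (106 + 51) / 171 = 157/171.

157/171


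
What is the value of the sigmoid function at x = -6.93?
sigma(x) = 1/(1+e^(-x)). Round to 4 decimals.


sigma(-6.93) = 1/(1+e^(6.93)) = 1/(1+1022.493980) = 1/1023.493980 = 0.0010.

0.0010


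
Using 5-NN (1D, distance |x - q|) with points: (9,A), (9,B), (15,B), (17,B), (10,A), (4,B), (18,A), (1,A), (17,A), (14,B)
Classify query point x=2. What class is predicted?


Distances: |9-2|=7, |9-2|=7, |15-2|=13, |17-2|=15, |10-2|=8, |4-2|=2, |18-2|=16, |1-2|=1, |17-2|=15, |14-2|=12. 5 nearest: (1,A), (4,B), (9,A), (9,B), (10,A). Counts: {'A': 3, 'B': 2}. Majority class: A.

A


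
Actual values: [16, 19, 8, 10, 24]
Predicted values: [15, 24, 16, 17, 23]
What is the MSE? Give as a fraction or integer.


MSE = (1/5) * ((16-15)^2=1 + (19-24)^2=25 + (8-16)^2=64 + (10-17)^2=49 + (24-23)^2=1). Sum = 140. MSE = 28.

28


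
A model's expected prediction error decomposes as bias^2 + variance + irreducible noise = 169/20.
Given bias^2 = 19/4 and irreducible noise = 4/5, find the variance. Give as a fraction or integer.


Total error = bias^2 + variance + irreducible noise. So variance = 169/20 - 19/4 - 4/5 = 29/10.

29/10


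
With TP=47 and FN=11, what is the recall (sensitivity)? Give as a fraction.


Recall = TP / (TP + FN) = 47 / 58 = 47/58.

47/58


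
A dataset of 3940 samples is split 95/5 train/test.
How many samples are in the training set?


Test set = 3940 * 5% = 197. Training set = 3940 - 197 = 3743.

3743


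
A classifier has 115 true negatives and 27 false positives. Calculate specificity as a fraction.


Specificity = TN / (TN + FP) = 115 / 142 = 115/142.

115/142


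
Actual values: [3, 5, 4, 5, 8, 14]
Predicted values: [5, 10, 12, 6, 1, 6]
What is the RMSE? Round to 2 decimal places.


MSE = 34.5000. RMSE = sqrt(34.5000) = 5.87.

5.87


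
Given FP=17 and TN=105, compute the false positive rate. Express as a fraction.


FPR = FP / (FP + TN) = 17 / 122 = 17/122.

17/122


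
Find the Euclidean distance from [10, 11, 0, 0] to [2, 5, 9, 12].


d = sqrt(sum of squared differences). (10-2)^2=64, (11-5)^2=36, (0-9)^2=81, (0-12)^2=144. Sum = 325.

sqrt(325)


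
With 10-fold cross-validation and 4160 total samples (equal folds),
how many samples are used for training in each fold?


Each validation fold has 4160/10 = 416 samples. Training set = 4160 - 416 = 3744.

3744


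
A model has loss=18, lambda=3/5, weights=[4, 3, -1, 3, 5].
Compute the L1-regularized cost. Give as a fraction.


L1 norm = sum(|w|) = 16. J = 18 + 3/5 * 16 = 138/5.

138/5


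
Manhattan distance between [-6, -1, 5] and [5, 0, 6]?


d = sum of absolute differences: |-6-5|=11 + |-1-0|=1 + |5-6|=1 = 13.

13


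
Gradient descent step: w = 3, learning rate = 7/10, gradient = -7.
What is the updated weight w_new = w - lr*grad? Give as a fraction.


w_new = 3 - 7/10 * -7 = 3 - -49/10 = 79/10.

79/10


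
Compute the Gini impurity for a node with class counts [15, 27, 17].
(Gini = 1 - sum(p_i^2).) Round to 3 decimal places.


Total = 59. Proportions: 15/59, 27/59, 17/59. sum(p_i^2) = 0.3571. Gini = 1 - 0.3571 = 0.6429, which rounds to 0.643.

0.643


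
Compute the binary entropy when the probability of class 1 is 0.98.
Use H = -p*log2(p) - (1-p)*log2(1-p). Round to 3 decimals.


H = -0.98*log2(0.98) - 0.02*log2(0.02) = 0.141.

0.141


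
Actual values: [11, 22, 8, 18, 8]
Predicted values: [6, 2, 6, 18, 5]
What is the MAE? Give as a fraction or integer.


MAE = (1/5) * (|11-6|=5 + |22-2|=20 + |8-6|=2 + |18-18|=0 + |8-5|=3). Sum = 30. MAE = 6.

6


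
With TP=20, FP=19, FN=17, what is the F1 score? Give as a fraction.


Precision = 20/39 = 20/39. Recall = 20/37 = 20/37. F1 = 2*P*R/(P+R) = 10/19.

10/19


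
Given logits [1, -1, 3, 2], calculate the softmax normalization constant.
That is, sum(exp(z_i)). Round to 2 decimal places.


Denom = e^1=2.7183 + e^-1=0.3679 + e^3=20.0855 + e^2=7.3891. Sum = 30.5608, which rounds to 30.56.

30.56


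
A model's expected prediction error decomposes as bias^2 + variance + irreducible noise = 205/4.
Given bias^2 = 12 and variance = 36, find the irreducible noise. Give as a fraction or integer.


Total error = bias^2 + variance + irreducible noise. So irreducible noise = 205/4 - 12 - 36 = 13/4.

13/4


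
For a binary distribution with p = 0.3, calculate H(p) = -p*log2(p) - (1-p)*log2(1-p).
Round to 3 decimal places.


H = -0.3*log2(0.3) - 0.7*log2(0.7) = 0.881.

0.881


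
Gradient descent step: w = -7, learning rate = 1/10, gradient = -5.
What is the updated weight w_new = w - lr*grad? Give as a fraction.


w_new = -7 - 1/10 * -5 = -7 - -1/2 = -13/2.

-13/2


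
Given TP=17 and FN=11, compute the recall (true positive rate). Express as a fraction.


Recall = TP / (TP + FN) = 17 / 28 = 17/28.

17/28


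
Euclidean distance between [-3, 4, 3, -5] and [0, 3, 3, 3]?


d = sqrt(sum of squared differences). (-3-0)^2=9, (4-3)^2=1, (3-3)^2=0, (-5-3)^2=64. Sum = 74.

sqrt(74)


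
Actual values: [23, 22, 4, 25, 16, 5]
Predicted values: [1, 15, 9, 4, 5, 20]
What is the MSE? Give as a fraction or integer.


MSE = (1/6) * ((23-1)^2=484 + (22-15)^2=49 + (4-9)^2=25 + (25-4)^2=441 + (16-5)^2=121 + (5-20)^2=225). Sum = 1345. MSE = 1345/6.

1345/6


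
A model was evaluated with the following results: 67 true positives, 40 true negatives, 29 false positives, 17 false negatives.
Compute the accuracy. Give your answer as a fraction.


Accuracy = (TP + TN) / (TP + TN + FP + FN) = (67 + 40) / 153 = 107/153.

107/153


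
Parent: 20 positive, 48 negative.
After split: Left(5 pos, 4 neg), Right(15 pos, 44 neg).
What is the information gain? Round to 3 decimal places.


H(parent) = 0.8740. H(left) = 0.9911, H(right) = 0.8179. Weighted = (9/68)*0.9911 + (59/68)*0.8179 = 0.8408. IG = 0.8740 - 0.8408 = 0.0332, which rounds to 0.033.

0.033


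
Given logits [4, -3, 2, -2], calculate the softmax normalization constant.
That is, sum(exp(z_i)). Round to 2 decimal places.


Denom = e^4=54.5982 + e^-3=0.0498 + e^2=7.3891 + e^-2=0.1353. Sum = 62.1724, which rounds to 62.17.

62.17


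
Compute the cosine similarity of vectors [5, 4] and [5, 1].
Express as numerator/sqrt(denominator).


dot = 29. |a|^2 = 41, |b|^2 = 26. cos = 29/sqrt(1066).

29/sqrt(1066)


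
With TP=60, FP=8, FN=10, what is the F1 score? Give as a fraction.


Precision = 60/68 = 15/17. Recall = 60/70 = 6/7. F1 = 2*P*R/(P+R) = 20/23.

20/23


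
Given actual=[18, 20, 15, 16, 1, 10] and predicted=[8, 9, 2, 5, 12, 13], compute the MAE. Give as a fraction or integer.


MAE = (1/6) * (|18-8|=10 + |20-9|=11 + |15-2|=13 + |16-5|=11 + |1-12|=11 + |10-13|=3). Sum = 59. MAE = 59/6.

59/6


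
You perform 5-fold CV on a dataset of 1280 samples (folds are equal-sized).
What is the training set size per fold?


Each validation fold has 1280/5 = 256 samples. Training set = 1280 - 256 = 1024.

1024


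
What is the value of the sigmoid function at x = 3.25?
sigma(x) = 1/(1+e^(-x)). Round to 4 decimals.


sigma(3.25) = 1/(1+e^(-3.25)) = 1/(1+0.038774) = 1/1.038774 = 0.9627.

0.9627


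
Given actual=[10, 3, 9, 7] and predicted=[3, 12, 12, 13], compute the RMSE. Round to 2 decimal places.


MSE = 43.7500. RMSE = sqrt(43.7500) = 6.61.

6.61


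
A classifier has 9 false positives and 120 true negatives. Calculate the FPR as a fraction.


FPR = FP / (FP + TN) = 9 / 129 = 3/43.

3/43


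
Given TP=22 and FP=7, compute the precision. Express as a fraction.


Precision = TP / (TP + FP) = 22 / 29 = 22/29.

22/29


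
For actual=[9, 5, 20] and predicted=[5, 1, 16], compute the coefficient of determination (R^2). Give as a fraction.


Mean(y) = 34/3. SS_res = 48. SS_tot = 362/3. R^2 = 1 - 48/(362/3) = 109/181.

109/181


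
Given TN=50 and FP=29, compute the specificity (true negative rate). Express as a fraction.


Specificity = TN / (TN + FP) = 50 / 79 = 50/79.

50/79


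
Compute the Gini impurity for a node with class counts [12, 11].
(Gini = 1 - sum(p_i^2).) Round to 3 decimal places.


Total = 23. Proportions: 12/23, 11/23. sum(p_i^2) = 0.5009. Gini = 1 - 0.5009 = 0.4991, which rounds to 0.499.

0.499


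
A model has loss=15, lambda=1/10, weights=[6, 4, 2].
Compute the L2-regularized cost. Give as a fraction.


L2 sq norm = sum(w^2) = 56. J = 15 + 1/10 * 56 = 103/5.

103/5


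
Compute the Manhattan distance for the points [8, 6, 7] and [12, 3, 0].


d = sum of absolute differences: |8-12|=4 + |6-3|=3 + |7-0|=7 = 14.

14


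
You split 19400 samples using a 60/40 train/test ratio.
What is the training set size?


Test set = 19400 * 40% = 7760. Training set = 19400 - 7760 = 11640.

11640


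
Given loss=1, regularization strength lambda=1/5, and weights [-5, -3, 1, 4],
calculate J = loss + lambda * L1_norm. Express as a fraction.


L1 norm = sum(|w|) = 13. J = 1 + 1/5 * 13 = 18/5.

18/5


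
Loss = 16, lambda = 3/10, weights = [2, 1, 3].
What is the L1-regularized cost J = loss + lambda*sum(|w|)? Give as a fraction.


L1 norm = sum(|w|) = 6. J = 16 + 3/10 * 6 = 89/5.

89/5


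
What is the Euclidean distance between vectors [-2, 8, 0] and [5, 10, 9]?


d = sqrt(sum of squared differences). (-2-5)^2=49, (8-10)^2=4, (0-9)^2=81. Sum = 134.

sqrt(134)


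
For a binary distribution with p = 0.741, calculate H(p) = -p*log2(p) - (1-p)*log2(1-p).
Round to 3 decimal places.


H = -0.741*log2(0.741) - 0.259*log2(0.259) = 0.825.

0.825


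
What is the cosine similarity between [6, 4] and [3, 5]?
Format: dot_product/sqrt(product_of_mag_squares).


dot = 38. |a|^2 = 52, |b|^2 = 34. cos = 38/sqrt(1768).

38/sqrt(1768)


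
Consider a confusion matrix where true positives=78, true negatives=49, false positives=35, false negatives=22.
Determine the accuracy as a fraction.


Accuracy = (TP + TN) / (TP + TN + FP + FN) = (78 + 49) / 184 = 127/184.

127/184


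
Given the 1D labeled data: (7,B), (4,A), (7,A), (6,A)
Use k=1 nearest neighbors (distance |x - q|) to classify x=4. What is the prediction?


Distances: |7-4|=3, |4-4|=0, |7-4|=3, |6-4|=2. 1 nearest: (4,A). Counts: {'A': 1}. Majority class: A.

A


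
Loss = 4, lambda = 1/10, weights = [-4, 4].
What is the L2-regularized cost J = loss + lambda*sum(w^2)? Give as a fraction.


L2 sq norm = sum(w^2) = 32. J = 4 + 1/10 * 32 = 36/5.

36/5


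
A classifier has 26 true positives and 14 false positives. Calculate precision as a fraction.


Precision = TP / (TP + FP) = 26 / 40 = 13/20.

13/20


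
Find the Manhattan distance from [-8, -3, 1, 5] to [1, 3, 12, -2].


d = sum of absolute differences: |-8-1|=9 + |-3-3|=6 + |1-12|=11 + |5--2|=7 = 33.

33


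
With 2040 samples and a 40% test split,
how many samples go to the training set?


Test set = 2040 * 40% = 816. Training set = 2040 - 816 = 1224.

1224


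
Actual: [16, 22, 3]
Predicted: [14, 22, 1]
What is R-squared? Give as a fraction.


Mean(y) = 41/3. SS_res = 8. SS_tot = 566/3. R^2 = 1 - 8/(566/3) = 271/283.

271/283


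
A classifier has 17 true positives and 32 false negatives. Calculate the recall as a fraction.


Recall = TP / (TP + FN) = 17 / 49 = 17/49.

17/49


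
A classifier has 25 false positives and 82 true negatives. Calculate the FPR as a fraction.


FPR = FP / (FP + TN) = 25 / 107 = 25/107.

25/107


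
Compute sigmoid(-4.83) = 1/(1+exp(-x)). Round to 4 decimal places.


sigma(-4.83) = 1/(1+e^(4.83)) = 1/(1+125.210961) = 1/126.210961 = 0.0079.

0.0079


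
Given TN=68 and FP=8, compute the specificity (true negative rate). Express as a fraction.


Specificity = TN / (TN + FP) = 68 / 76 = 17/19.

17/19


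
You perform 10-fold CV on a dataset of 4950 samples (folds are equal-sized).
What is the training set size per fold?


Each validation fold has 4950/10 = 495 samples. Training set = 4950 - 495 = 4455.

4455


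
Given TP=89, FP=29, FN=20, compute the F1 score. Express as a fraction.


Precision = 89/118 = 89/118. Recall = 89/109 = 89/109. F1 = 2*P*R/(P+R) = 178/227.

178/227


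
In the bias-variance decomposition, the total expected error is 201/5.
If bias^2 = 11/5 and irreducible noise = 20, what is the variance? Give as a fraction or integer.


Total error = bias^2 + variance + irreducible noise. So variance = 201/5 - 11/5 - 20 = 18.

18


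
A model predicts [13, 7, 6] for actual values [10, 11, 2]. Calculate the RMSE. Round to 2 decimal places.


MSE = 13.6667. RMSE = sqrt(13.6667) = 3.70.

3.70


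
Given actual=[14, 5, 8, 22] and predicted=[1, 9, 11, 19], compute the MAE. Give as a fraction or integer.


MAE = (1/4) * (|14-1|=13 + |5-9|=4 + |8-11|=3 + |22-19|=3). Sum = 23. MAE = 23/4.

23/4


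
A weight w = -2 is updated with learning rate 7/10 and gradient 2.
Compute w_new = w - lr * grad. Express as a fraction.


w_new = -2 - 7/10 * 2 = -2 - 7/5 = -17/5.

-17/5


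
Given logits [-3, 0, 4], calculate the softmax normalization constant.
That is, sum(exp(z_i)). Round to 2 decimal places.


Denom = e^-3=0.0498 + e^0=1.0000 + e^4=54.5982. Sum = 55.6480, which rounds to 55.65.

55.65


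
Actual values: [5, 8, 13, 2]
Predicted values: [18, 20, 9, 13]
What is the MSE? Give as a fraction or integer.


MSE = (1/4) * ((5-18)^2=169 + (8-20)^2=144 + (13-9)^2=16 + (2-13)^2=121). Sum = 450. MSE = 225/2.

225/2


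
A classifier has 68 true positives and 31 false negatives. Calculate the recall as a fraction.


Recall = TP / (TP + FN) = 68 / 99 = 68/99.

68/99


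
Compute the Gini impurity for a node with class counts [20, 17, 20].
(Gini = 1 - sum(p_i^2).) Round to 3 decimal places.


Total = 57. Proportions: 20/57, 17/57, 20/57. sum(p_i^2) = 0.3352. Gini = 1 - 0.3352 = 0.6648, which rounds to 0.665.

0.665


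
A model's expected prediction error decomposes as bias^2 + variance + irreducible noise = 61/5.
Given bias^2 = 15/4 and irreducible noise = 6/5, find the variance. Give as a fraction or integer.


Total error = bias^2 + variance + irreducible noise. So variance = 61/5 - 15/4 - 6/5 = 29/4.

29/4


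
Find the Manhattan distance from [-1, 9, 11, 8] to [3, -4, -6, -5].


d = sum of absolute differences: |-1-3|=4 + |9--4|=13 + |11--6|=17 + |8--5|=13 = 47.

47


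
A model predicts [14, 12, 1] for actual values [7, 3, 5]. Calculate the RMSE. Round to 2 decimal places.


MSE = 48.6667. RMSE = sqrt(48.6667) = 6.98.

6.98


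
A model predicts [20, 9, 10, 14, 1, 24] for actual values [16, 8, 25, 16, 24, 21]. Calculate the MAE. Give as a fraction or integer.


MAE = (1/6) * (|16-20|=4 + |8-9|=1 + |25-10|=15 + |16-14|=2 + |24-1|=23 + |21-24|=3). Sum = 48. MAE = 8.

8


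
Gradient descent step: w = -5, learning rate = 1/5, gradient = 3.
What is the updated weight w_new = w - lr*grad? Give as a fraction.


w_new = -5 - 1/5 * 3 = -5 - 3/5 = -28/5.

-28/5


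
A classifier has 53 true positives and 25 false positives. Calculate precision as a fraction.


Precision = TP / (TP + FP) = 53 / 78 = 53/78.

53/78


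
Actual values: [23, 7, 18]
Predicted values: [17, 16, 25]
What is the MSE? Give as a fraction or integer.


MSE = (1/3) * ((23-17)^2=36 + (7-16)^2=81 + (18-25)^2=49). Sum = 166. MSE = 166/3.

166/3


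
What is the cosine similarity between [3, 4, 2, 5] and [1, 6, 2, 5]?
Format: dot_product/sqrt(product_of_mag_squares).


dot = 56. |a|^2 = 54, |b|^2 = 66. cos = 56/sqrt(3564).

56/sqrt(3564)


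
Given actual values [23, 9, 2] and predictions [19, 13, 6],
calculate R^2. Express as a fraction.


Mean(y) = 34/3. SS_res = 48. SS_tot = 686/3. R^2 = 1 - 48/(686/3) = 271/343.

271/343


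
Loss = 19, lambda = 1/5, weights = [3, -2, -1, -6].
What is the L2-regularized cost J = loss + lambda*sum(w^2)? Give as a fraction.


L2 sq norm = sum(w^2) = 50. J = 19 + 1/5 * 50 = 29.

29


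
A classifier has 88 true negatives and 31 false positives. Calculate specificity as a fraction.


Specificity = TN / (TN + FP) = 88 / 119 = 88/119.

88/119


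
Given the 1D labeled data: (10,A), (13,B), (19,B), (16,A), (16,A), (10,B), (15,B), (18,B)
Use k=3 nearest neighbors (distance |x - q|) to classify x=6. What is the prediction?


Distances: |10-6|=4, |13-6|=7, |19-6|=13, |16-6|=10, |16-6|=10, |10-6|=4, |15-6|=9, |18-6|=12. 3 nearest: (10,A), (10,B), (13,B). Counts: {'A': 1, 'B': 2}. Majority class: B.

B


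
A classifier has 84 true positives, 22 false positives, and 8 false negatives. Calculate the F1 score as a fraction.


Precision = 84/106 = 42/53. Recall = 84/92 = 21/23. F1 = 2*P*R/(P+R) = 28/33.

28/33


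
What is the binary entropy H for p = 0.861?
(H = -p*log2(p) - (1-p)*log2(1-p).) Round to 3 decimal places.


H = -0.861*log2(0.861) - 0.139*log2(0.139) = 0.582.

0.582


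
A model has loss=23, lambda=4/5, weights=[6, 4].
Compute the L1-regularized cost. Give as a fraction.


L1 norm = sum(|w|) = 10. J = 23 + 4/5 * 10 = 31.

31


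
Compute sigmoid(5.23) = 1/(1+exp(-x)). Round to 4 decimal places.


sigma(5.23) = 1/(1+e^(-5.23)) = 1/(1+0.005354) = 1/1.005354 = 0.9947.

0.9947


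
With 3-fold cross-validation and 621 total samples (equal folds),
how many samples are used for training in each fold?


Each validation fold has 621/3 = 207 samples. Training set = 621 - 207 = 414.

414


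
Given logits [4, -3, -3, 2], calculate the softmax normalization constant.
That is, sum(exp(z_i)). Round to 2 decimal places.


Denom = e^4=54.5982 + e^-3=0.0498 + e^-3=0.0498 + e^2=7.3891. Sum = 62.0869, which rounds to 62.09.

62.09


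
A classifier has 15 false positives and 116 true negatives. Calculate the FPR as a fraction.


FPR = FP / (FP + TN) = 15 / 131 = 15/131.

15/131


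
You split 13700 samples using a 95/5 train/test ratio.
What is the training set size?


Test set = 13700 * 5% = 685. Training set = 13700 - 685 = 13015.

13015


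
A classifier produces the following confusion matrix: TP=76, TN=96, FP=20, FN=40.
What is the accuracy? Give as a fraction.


Accuracy = (TP + TN) / (TP + TN + FP + FN) = (76 + 96) / 232 = 43/58.

43/58


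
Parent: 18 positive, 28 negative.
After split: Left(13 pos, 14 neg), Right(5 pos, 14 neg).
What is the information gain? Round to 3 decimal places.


H(parent) = 0.9656. H(left) = 0.9990, H(right) = 0.8315. Weighted = (27/46)*0.9990 + (19/46)*0.8315 = 0.9298. IG = 0.9656 - 0.9298 = 0.0358, which rounds to 0.036.

0.036


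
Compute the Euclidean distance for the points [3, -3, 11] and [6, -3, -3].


d = sqrt(sum of squared differences). (3-6)^2=9, (-3--3)^2=0, (11--3)^2=196. Sum = 205.

sqrt(205)


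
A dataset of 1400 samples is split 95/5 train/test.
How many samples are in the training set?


Test set = 1400 * 5% = 70. Training set = 1400 - 70 = 1330.

1330


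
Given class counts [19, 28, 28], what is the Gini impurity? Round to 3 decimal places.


Total = 75. Proportions: 19/75, 28/75, 28/75. sum(p_i^2) = 0.3429. Gini = 1 - 0.3429 = 0.6571, which rounds to 0.657.

0.657


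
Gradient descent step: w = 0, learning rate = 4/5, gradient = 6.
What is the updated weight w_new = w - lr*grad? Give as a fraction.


w_new = 0 - 4/5 * 6 = 0 - 24/5 = -24/5.

-24/5


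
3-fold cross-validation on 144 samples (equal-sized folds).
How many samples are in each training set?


Each validation fold has 144/3 = 48 samples. Training set = 144 - 48 = 96.

96


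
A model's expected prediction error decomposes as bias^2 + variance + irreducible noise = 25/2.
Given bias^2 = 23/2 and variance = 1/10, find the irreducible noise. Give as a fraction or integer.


Total error = bias^2 + variance + irreducible noise. So irreducible noise = 25/2 - 23/2 - 1/10 = 9/10.

9/10


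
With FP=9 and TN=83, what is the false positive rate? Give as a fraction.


FPR = FP / (FP + TN) = 9 / 92 = 9/92.

9/92


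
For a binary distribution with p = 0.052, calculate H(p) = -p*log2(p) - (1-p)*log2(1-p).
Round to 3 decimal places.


H = -0.052*log2(0.052) - 0.948*log2(0.948) = 0.295.

0.295


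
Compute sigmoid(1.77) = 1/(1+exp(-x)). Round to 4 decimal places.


sigma(1.77) = 1/(1+e^(-1.77)) = 1/(1+0.170333) = 1/1.170333 = 0.8545.

0.8545


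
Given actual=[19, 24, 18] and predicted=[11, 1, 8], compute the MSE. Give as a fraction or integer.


MSE = (1/3) * ((19-11)^2=64 + (24-1)^2=529 + (18-8)^2=100). Sum = 693. MSE = 231.

231


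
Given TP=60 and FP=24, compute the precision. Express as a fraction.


Precision = TP / (TP + FP) = 60 / 84 = 5/7.

5/7


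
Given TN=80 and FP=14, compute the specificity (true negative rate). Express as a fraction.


Specificity = TN / (TN + FP) = 80 / 94 = 40/47.

40/47


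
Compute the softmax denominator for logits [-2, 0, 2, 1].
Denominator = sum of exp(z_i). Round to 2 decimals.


Denom = e^-2=0.1353 + e^0=1.0000 + e^2=7.3891 + e^1=2.7183. Sum = 11.2427, which rounds to 11.24.

11.24


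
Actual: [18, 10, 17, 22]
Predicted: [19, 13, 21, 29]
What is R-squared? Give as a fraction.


Mean(y) = 67/4. SS_res = 75. SS_tot = 299/4. R^2 = 1 - 75/(299/4) = -1/299.

-1/299


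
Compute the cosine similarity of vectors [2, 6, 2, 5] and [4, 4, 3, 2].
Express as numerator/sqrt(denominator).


dot = 48. |a|^2 = 69, |b|^2 = 45. cos = 48/sqrt(3105).

48/sqrt(3105)


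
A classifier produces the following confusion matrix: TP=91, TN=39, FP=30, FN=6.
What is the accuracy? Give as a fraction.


Accuracy = (TP + TN) / (TP + TN + FP + FN) = (91 + 39) / 166 = 65/83.

65/83


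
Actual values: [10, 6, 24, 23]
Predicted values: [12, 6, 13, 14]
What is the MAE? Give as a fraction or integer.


MAE = (1/4) * (|10-12|=2 + |6-6|=0 + |24-13|=11 + |23-14|=9). Sum = 22. MAE = 11/2.

11/2


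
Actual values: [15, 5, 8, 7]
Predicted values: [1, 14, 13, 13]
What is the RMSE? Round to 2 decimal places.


MSE = 84.5000. RMSE = sqrt(84.5000) = 9.19.

9.19


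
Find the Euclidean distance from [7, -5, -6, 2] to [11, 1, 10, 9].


d = sqrt(sum of squared differences). (7-11)^2=16, (-5-1)^2=36, (-6-10)^2=256, (2-9)^2=49. Sum = 357.

sqrt(357)


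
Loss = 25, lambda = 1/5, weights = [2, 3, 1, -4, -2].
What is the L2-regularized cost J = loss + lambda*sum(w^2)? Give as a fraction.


L2 sq norm = sum(w^2) = 34. J = 25 + 1/5 * 34 = 159/5.

159/5


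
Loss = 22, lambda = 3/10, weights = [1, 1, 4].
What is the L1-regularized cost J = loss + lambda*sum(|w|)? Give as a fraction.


L1 norm = sum(|w|) = 6. J = 22 + 3/10 * 6 = 119/5.

119/5


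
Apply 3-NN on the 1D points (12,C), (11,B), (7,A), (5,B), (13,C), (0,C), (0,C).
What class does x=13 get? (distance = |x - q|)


Distances: |12-13|=1, |11-13|=2, |7-13|=6, |5-13|=8, |13-13|=0, |0-13|=13, |0-13|=13. 3 nearest: (13,C), (12,C), (11,B). Counts: {'C': 2, 'B': 1}. Majority class: C.

C


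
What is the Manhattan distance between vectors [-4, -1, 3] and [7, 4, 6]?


d = sum of absolute differences: |-4-7|=11 + |-1-4|=5 + |3-6|=3 = 19.

19


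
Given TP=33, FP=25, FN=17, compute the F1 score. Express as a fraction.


Precision = 33/58 = 33/58. Recall = 33/50 = 33/50. F1 = 2*P*R/(P+R) = 11/18.

11/18


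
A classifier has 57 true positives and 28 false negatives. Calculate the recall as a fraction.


Recall = TP / (TP + FN) = 57 / 85 = 57/85.

57/85


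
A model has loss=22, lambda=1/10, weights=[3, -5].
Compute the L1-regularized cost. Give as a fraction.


L1 norm = sum(|w|) = 8. J = 22 + 1/10 * 8 = 114/5.

114/5


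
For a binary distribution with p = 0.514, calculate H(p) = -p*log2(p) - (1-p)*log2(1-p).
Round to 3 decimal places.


H = -0.514*log2(0.514) - 0.486*log2(0.486) = 0.999.

0.999


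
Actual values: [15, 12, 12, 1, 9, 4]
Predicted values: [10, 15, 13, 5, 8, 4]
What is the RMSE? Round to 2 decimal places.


MSE = 8.6667. RMSE = sqrt(8.6667) = 2.94.

2.94


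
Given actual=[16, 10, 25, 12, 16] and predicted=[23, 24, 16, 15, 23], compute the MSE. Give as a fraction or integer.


MSE = (1/5) * ((16-23)^2=49 + (10-24)^2=196 + (25-16)^2=81 + (12-15)^2=9 + (16-23)^2=49). Sum = 384. MSE = 384/5.

384/5


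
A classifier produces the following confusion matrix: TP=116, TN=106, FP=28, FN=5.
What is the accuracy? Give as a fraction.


Accuracy = (TP + TN) / (TP + TN + FP + FN) = (116 + 106) / 255 = 74/85.

74/85


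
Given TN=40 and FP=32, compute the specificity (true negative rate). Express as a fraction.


Specificity = TN / (TN + FP) = 40 / 72 = 5/9.

5/9


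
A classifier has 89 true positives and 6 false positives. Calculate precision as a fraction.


Precision = TP / (TP + FP) = 89 / 95 = 89/95.

89/95


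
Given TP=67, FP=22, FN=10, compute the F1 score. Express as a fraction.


Precision = 67/89 = 67/89. Recall = 67/77 = 67/77. F1 = 2*P*R/(P+R) = 67/83.

67/83


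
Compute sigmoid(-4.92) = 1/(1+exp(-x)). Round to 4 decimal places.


sigma(-4.92) = 1/(1+e^(4.92)) = 1/(1+137.002613) = 1/138.002613 = 0.0072.

0.0072


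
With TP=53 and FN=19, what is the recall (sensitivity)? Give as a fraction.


Recall = TP / (TP + FN) = 53 / 72 = 53/72.

53/72


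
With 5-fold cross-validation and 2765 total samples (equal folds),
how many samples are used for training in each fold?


Each validation fold has 2765/5 = 553 samples. Training set = 2765 - 553 = 2212.

2212


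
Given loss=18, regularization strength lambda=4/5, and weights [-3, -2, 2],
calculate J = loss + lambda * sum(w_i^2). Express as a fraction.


L2 sq norm = sum(w^2) = 17. J = 18 + 4/5 * 17 = 158/5.

158/5


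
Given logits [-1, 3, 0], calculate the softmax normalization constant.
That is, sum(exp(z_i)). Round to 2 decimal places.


Denom = e^-1=0.3679 + e^3=20.0855 + e^0=1.0000. Sum = 21.4534, which rounds to 21.45.

21.45


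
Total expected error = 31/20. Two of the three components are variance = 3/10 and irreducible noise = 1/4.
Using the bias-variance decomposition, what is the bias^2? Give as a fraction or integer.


Total error = bias^2 + variance + irreducible noise. So bias^2 = 31/20 - 3/10 - 1/4 = 1.

1


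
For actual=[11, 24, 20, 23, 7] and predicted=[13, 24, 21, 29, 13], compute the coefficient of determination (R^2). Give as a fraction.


Mean(y) = 17. SS_res = 77. SS_tot = 230. R^2 = 1 - 77/(230) = 153/230.

153/230


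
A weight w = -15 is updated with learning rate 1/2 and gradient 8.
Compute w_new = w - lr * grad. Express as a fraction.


w_new = -15 - 1/2 * 8 = -15 - 4 = -19.

-19


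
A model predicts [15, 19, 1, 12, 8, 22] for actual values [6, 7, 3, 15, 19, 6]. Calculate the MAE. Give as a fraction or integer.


MAE = (1/6) * (|6-15|=9 + |7-19|=12 + |3-1|=2 + |15-12|=3 + |19-8|=11 + |6-22|=16). Sum = 53. MAE = 53/6.

53/6


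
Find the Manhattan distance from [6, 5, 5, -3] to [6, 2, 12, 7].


d = sum of absolute differences: |6-6|=0 + |5-2|=3 + |5-12|=7 + |-3-7|=10 = 20.

20


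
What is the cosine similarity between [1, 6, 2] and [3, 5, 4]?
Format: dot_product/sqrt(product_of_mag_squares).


dot = 41. |a|^2 = 41, |b|^2 = 50. cos = 41/sqrt(2050).

41/sqrt(2050)


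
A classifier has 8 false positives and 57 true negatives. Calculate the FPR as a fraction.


FPR = FP / (FP + TN) = 8 / 65 = 8/65.

8/65


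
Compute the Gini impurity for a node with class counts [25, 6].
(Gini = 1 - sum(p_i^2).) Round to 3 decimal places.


Total = 31. Proportions: 25/31, 6/31. sum(p_i^2) = 0.6878. Gini = 1 - 0.6878 = 0.3122, which rounds to 0.312.

0.312


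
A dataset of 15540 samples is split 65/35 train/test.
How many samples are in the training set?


Test set = 15540 * 35% = 5439. Training set = 15540 - 5439 = 10101.

10101


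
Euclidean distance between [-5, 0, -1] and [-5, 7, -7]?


d = sqrt(sum of squared differences). (-5--5)^2=0, (0-7)^2=49, (-1--7)^2=36. Sum = 85.

sqrt(85)


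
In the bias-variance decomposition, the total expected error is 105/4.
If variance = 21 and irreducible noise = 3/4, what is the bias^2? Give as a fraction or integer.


Total error = bias^2 + variance + irreducible noise. So bias^2 = 105/4 - 21 - 3/4 = 9/2.

9/2


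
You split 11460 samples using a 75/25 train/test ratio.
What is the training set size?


Test set = 11460 * 25% = 2865. Training set = 11460 - 2865 = 8595.

8595


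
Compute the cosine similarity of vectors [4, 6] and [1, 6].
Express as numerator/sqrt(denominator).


dot = 40. |a|^2 = 52, |b|^2 = 37. cos = 40/sqrt(1924).

40/sqrt(1924)


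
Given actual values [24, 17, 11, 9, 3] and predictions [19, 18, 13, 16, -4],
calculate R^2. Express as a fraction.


Mean(y) = 64/5. SS_res = 128. SS_tot = 1284/5. R^2 = 1 - 128/(1284/5) = 161/321.

161/321


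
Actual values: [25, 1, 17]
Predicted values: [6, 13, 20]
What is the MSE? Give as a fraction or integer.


MSE = (1/3) * ((25-6)^2=361 + (1-13)^2=144 + (17-20)^2=9). Sum = 514. MSE = 514/3.

514/3


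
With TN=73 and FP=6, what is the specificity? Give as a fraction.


Specificity = TN / (TN + FP) = 73 / 79 = 73/79.

73/79


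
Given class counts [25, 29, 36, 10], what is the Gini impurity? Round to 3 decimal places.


Total = 100. Proportions: 25/100, 29/100, 36/100, 10/100. sum(p_i^2) = 0.2862. Gini = 1 - 0.2862 = 0.7138, which rounds to 0.714.

0.714


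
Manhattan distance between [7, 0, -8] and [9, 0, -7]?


d = sum of absolute differences: |7-9|=2 + |0-0|=0 + |-8--7|=1 = 3.

3


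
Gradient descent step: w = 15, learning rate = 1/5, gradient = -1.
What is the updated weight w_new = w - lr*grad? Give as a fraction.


w_new = 15 - 1/5 * -1 = 15 - -1/5 = 76/5.

76/5


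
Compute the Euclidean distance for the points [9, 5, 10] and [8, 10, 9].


d = sqrt(sum of squared differences). (9-8)^2=1, (5-10)^2=25, (10-9)^2=1. Sum = 27.

sqrt(27)


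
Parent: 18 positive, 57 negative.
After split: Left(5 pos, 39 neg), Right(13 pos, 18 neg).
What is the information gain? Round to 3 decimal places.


H(parent) = 0.7950. H(left) = 0.5108, H(right) = 0.9812. Weighted = (44/75)*0.5108 + (31/75)*0.9812 = 0.7052. IG = 0.7950 - 0.7052 = 0.0898, which rounds to 0.090.

0.090


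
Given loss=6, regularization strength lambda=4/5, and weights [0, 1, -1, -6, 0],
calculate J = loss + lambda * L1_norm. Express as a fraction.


L1 norm = sum(|w|) = 8. J = 6 + 4/5 * 8 = 62/5.

62/5


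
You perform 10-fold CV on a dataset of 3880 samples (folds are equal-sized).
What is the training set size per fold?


Each validation fold has 3880/10 = 388 samples. Training set = 3880 - 388 = 3492.

3492


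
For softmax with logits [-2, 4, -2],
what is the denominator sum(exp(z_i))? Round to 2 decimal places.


Denom = e^-2=0.1353 + e^4=54.5982 + e^-2=0.1353. Sum = 54.8688, which rounds to 54.87.

54.87


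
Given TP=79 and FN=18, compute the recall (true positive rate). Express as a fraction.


Recall = TP / (TP + FN) = 79 / 97 = 79/97.

79/97


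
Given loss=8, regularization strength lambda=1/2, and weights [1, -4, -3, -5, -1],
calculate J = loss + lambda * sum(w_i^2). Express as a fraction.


L2 sq norm = sum(w^2) = 52. J = 8 + 1/2 * 52 = 34.

34


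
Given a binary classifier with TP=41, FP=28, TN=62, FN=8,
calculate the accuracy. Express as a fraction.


Accuracy = (TP + TN) / (TP + TN + FP + FN) = (41 + 62) / 139 = 103/139.

103/139


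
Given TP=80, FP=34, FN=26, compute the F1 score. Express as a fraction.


Precision = 80/114 = 40/57. Recall = 80/106 = 40/53. F1 = 2*P*R/(P+R) = 8/11.

8/11


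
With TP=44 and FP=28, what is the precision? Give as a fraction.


Precision = TP / (TP + FP) = 44 / 72 = 11/18.

11/18


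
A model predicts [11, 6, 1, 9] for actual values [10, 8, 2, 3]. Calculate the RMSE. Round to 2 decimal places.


MSE = 10.5000. RMSE = sqrt(10.5000) = 3.24.

3.24


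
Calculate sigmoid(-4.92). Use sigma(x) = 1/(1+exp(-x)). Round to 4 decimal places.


sigma(-4.92) = 1/(1+e^(4.92)) = 1/(1+137.002613) = 1/138.002613 = 0.0072.

0.0072


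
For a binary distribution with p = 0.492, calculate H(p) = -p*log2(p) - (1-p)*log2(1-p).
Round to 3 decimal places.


H = -0.492*log2(0.492) - 0.508*log2(0.508) = 1.000.

1.000


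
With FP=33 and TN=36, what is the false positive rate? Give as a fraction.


FPR = FP / (FP + TN) = 33 / 69 = 11/23.

11/23


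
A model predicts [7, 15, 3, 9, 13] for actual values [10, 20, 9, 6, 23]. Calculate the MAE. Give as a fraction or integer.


MAE = (1/5) * (|10-7|=3 + |20-15|=5 + |9-3|=6 + |6-9|=3 + |23-13|=10). Sum = 27. MAE = 27/5.

27/5


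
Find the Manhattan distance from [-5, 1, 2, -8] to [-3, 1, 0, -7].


d = sum of absolute differences: |-5--3|=2 + |1-1|=0 + |2-0|=2 + |-8--7|=1 = 5.

5


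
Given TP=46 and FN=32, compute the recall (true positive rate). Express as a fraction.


Recall = TP / (TP + FN) = 46 / 78 = 23/39.

23/39


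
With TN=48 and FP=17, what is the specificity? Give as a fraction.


Specificity = TN / (TN + FP) = 48 / 65 = 48/65.

48/65


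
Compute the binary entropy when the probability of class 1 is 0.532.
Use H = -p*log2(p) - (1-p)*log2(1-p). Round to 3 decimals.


H = -0.532*log2(0.532) - 0.468*log2(0.468) = 0.997.

0.997


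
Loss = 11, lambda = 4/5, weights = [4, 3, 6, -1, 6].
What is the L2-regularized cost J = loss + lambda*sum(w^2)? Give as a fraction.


L2 sq norm = sum(w^2) = 98. J = 11 + 4/5 * 98 = 447/5.

447/5


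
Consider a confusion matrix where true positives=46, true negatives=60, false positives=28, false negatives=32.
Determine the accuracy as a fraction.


Accuracy = (TP + TN) / (TP + TN + FP + FN) = (46 + 60) / 166 = 53/83.

53/83


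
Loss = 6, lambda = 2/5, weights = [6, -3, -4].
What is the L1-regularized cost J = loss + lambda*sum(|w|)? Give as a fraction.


L1 norm = sum(|w|) = 13. J = 6 + 2/5 * 13 = 56/5.

56/5


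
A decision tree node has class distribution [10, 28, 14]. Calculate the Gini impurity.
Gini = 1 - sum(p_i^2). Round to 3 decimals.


Total = 52. Proportions: 10/52, 28/52, 14/52. sum(p_i^2) = 0.3994. Gini = 1 - 0.3994 = 0.6006, which rounds to 0.601.

0.601


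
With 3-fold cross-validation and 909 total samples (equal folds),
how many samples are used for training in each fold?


Each validation fold has 909/3 = 303 samples. Training set = 909 - 303 = 606.

606


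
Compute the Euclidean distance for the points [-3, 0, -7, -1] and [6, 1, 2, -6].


d = sqrt(sum of squared differences). (-3-6)^2=81, (0-1)^2=1, (-7-2)^2=81, (-1--6)^2=25. Sum = 188.

sqrt(188)


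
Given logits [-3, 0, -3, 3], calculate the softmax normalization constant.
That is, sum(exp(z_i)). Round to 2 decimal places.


Denom = e^-3=0.0498 + e^0=1.0000 + e^-3=0.0498 + e^3=20.0855. Sum = 21.1851, which rounds to 21.19.

21.19


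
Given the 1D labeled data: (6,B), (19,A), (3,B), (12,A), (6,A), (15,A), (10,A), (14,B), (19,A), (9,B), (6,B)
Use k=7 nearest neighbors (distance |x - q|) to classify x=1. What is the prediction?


Distances: |6-1|=5, |19-1|=18, |3-1|=2, |12-1|=11, |6-1|=5, |15-1|=14, |10-1|=9, |14-1|=13, |19-1|=18, |9-1|=8, |6-1|=5. 7 nearest: (3,B), (6,A), (6,B), (6,B), (9,B), (10,A), (12,A). Counts: {'B': 4, 'A': 3}. Majority class: B.

B


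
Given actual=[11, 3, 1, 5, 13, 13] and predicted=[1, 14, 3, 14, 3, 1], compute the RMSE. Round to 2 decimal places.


MSE = 91.6667. RMSE = sqrt(91.6667) = 9.57.

9.57


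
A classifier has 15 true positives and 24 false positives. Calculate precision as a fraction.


Precision = TP / (TP + FP) = 15 / 39 = 5/13.

5/13


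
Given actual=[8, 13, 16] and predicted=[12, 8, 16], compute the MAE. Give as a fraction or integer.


MAE = (1/3) * (|8-12|=4 + |13-8|=5 + |16-16|=0). Sum = 9. MAE = 3.

3
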